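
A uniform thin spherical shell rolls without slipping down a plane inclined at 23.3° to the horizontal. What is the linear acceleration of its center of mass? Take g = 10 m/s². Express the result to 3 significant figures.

With I = (2/3)MR², the ratio k = I/(MR²) is 2/3.
Along the incline Mg sinθ − f = Ma, and torque about the center fR = Iα = kMR²(a/R) gives f = kMa.
Eliminating f: Mg sinθ = (1+k)Ma, so a = g sinθ/(1+k) = 10 × sin23.3° / 1.667 ≈ 2.37 m/s².

a ≈ 2.37 m/s²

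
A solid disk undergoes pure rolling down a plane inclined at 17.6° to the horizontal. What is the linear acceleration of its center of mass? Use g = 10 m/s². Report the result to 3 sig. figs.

With I = (1/2)MR², the ratio k = I/(MR²) is 0.5.
Along the incline Mg sinθ − f = Ma, and torque about the center fR = Iα = kMR²(a/R) gives f = kMa.
Eliminating f: Mg sinθ = (1+k)Ma, so a = g sinθ/(1+k) = 10 × sin17.6° / 1.5 ≈ 2.02 m/s².

a ≈ 2.02 m/s²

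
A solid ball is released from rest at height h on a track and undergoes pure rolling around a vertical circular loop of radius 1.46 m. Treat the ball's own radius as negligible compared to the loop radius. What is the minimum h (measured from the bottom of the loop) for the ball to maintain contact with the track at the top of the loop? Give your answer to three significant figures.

h_min ≈ 3.94 m

For this body I = (2/5)MR², i.e. k = I/(MR²) = 0.4.
At the top, contact is just lost when gravity alone supplies the centripetal force: Mg = Mv_top²/r, i.e. v_top² = gr.
With ω = v/R, the kinetic energy at speed v is ½(1+k)Mv² = (7/10)Mv².
Energy conservation from release (height h) to the top (height 2r): Mgh = Mg(2r) + (7/10)M·gr.
Thus h_min = 2r + (1+k)r/2 = r(2 + 1.4/2) = 1.46 × 2.7 ≈ 3.94 m.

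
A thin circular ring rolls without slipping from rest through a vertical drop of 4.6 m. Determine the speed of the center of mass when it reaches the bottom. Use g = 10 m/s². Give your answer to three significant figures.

v ≈ 6.78 m/s

With I = MR², the ratio k = I/(MR²) is 1.
The rolling condition ω = v/R makes the rotational term ½I(v/R)² = ½kMv², so KE_total = ½(1+k)Mv² = Mv².
Energy conservation: Mgh = Mv², so v = √(2gh/(1+k)) = √(2 × 10 × 4.6 / 2) ≈ 6.78 m/s.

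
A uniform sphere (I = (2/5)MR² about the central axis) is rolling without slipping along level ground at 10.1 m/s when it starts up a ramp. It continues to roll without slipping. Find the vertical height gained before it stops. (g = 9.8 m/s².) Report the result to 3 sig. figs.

Here I = (2/5)MR², so the shape factor k = I/(MR²) = 0.4.
Since it rolls without slipping, ω = v/R and KE = ½Mv² + ½Iω² = ½(1+k)Mv² = (7/10)Mv².
All of this converts to potential energy at the highest point: (7/10)Mv₀² = Mgh.
Thus h = (1+k)v₀²/(2g) = 1.4 × 10.1² / (2 × 9.8) ≈ 7.29 m.

h ≈ 7.29 m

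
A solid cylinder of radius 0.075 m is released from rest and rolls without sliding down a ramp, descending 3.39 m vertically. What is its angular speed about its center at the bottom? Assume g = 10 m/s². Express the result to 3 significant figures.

ω ≈ 89.6 rad/s

For this body I = (1/2)MR², i.e. k = I/(MR²) = 0.5.
Since it rolls without slipping, ω = v/R and KE = ½Mv² + ½Iω² = ½(1+k)Mv² = (3/4)Mv².
Energy conservation Mgh = ½(1+k)Mv² gives v = √(2gh/(1+k)) = √(2 × 10 × 3.39 / 1.5) = 6.723 m/s.
The angular speed follows from ω = v/R = 6.723/0.075 ≈ 89.6 rad/s.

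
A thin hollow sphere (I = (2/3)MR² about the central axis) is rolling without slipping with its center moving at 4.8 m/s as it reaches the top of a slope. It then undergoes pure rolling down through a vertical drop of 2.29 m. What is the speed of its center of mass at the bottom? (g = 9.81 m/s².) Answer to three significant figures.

For this body I = (2/3)MR², i.e. k = I/(MR²) = 2/3.
Pure rolling means v = ωR; then KE = ½Mv² + ½I(v/R)² = ½(1+k)Mv² = (5/6)Mv².
Energy conservation: (5/6)Mv₀² + Mgh = (5/6)Mv², so v² = v₀² + 2gh/(1+k).
v = √(4.8² + 2×9.81×2.29/1.667) = √50 ≈ 7.07 m/s.

v ≈ 7.07 m/s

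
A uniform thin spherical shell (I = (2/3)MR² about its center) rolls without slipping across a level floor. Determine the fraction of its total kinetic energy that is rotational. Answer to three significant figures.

fraction ≈ 0.400

For this body I = (2/3)MR², i.e. k = I/(MR²) = 2/3.
Since ω = v/R, the translational part is ½Mv² and the rotational part is ½I(v/R)² = ½kMv²; the total is ½(1+k)Mv².
The rotational fraction is therefore k/(1+k) = (2/3)/1.667 ≈ 0.400.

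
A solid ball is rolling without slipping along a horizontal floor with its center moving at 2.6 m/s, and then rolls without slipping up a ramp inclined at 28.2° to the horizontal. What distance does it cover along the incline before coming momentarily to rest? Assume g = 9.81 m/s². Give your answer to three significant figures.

d ≈ 1.02 m

The moment of inertia is (2/5)MR², giving k ≡ I/(MR²) = 0.4.
The rolling condition ω = v/R makes the rotational term ½I(v/R)² = ½kMv², so KE_total = ½(1+k)Mv² = (7/10)Mv².
Setting this equal to Mgh gives the vertical rise h = (1+k)v₀²/(2g) = 1.4×2.6²/(2×9.81) = 0.4824 m.
The distance along the slope is d = h/sinθ = 0.4824/sin28.2° ≈ 1.02 m.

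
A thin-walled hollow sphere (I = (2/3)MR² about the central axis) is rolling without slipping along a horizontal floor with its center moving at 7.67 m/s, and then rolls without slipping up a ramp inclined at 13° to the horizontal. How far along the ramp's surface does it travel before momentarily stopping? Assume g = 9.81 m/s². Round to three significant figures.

For this body I = (2/3)MR², i.e. k = I/(MR²) = 2/3.
Pure rolling means v = ωR; then KE = ½Mv² + ½I(v/R)² = ½(1+k)Mv² = (5/6)Mv².
Setting this equal to Mgh gives the vertical rise h = (1+k)v₀²/(2g) = 1.667×7.67²/(2×9.81) = 4.997 m.
The distance along the slope is d = h/sinθ = 4.997/sin13° ≈ 22.2 m.

d ≈ 22.2 m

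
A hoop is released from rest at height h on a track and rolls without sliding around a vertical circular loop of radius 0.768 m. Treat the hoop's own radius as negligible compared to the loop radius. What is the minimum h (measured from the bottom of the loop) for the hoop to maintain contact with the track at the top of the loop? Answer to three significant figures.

Here I = MR², so the shape factor k = I/(MR²) = 1.
At the top of the loop, the minimum-contact condition is Mg = Mv_top²/r, so v_top² = gr.
With ω = v/R, the kinetic energy at speed v is ½(1+k)Mv² = Mv².
Energy conservation from release (height h) to the top (height 2r): Mgh = Mg(2r) + M·gr.
Thus h_min = 2r + (1+k)r/2 = r(2 + 2/2) = 0.768 × 3 ≈ 2.30 m.

h_min ≈ 2.30 m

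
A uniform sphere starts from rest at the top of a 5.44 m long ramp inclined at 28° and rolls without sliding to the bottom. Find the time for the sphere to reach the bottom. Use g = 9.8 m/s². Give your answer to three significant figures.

t ≈ 1.82 s

With I = (2/5)MR², the ratio k = I/(MR²) is 0.4.
Along the incline Mg sinθ − f = Ma, and torque about the center fR = Iα = kMR²(a/R) gives f = kMa.
Hence a = g sinθ/(1+k) = 9.8×sin28°/1.4 = 3.286 m/s².
Starting from rest, L = ½at², so t = √(2L/a) = √(2×5.44/3.286) ≈ 1.82 s.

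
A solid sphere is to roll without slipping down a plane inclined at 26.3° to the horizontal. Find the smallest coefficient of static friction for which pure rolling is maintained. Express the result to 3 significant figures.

The moment of inertia is (2/5)MR², giving k ≡ I/(MR²) = 0.4.
Along the incline Mg sinθ − f = Ma, and torque about the center fR = Iα = kMR²(a/R) gives f = kMa.
These give a = g sinθ/(1+k) and the required friction f = kMg sinθ/(1+k).
The normal force is N = Mg cosθ, so μ_min = f/N = k tanθ/(1+k).
μ_min = 0.4 × tan26.3° / 1.4 ≈ 0.141.

μ_min ≈ 0.141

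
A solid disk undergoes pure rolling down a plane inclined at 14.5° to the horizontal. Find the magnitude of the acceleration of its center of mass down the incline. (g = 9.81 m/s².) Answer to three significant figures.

With I = (1/2)MR², the ratio k = I/(MR²) is 0.5.
Newton's second law down the slope: Mg sinθ − f = Ma. The torque equation fR = Iα (with α = a/R) gives f = kMa.
Eliminating f: Mg sinθ = (1+k)Ma, so a = g sinθ/(1+k) = 9.81 × sin14.5° / 1.5 ≈ 1.64 m/s².

a ≈ 1.64 m/s²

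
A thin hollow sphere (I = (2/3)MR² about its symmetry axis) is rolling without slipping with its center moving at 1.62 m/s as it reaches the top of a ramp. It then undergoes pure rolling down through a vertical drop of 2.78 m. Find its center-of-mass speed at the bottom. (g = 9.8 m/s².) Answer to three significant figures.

The moment of inertia is (2/3)MR², giving k ≡ I/(MR²) = 2/3.
Since it rolls without slipping, ω = v/R and KE = ½Mv² + ½Iω² = ½(1+k)Mv² = (5/6)Mv².
Energy conservation: (5/6)Mv₀² + Mgh = (5/6)Mv², so v² = v₀² + 2gh/(1+k).
v = √(1.62² + 2×9.8×2.78/1.667) = √35.32 ≈ 5.94 m/s.

v ≈ 5.94 m/s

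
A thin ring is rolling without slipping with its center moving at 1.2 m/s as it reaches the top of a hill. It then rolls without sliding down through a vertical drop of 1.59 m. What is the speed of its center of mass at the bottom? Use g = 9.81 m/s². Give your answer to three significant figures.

With I = MR², the ratio k = I/(MR²) is 1.
Pure rolling means v = ωR; then KE = ½Mv² + ½I(v/R)² = ½(1+k)Mv² = Mv².
Energy conservation: Mv₀² + Mgh = Mv², so v² = v₀² + 2gh/(1+k).
v = √(1.2² + 2×9.81×1.59/2) = √17.04 ≈ 4.13 m/s.

v ≈ 4.13 m/s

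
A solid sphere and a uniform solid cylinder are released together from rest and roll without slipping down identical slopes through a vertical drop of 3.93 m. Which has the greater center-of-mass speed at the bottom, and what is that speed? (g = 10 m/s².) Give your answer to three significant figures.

the solid sphere, at v ≈ 7.49 m/s

For rolling without slipping, Mgh = ½(1+k)Mv² where k = I/(MR²), so v = √(2gh/(1+k)).
Solid sphere: k = 0.4, giving v = √(2×10×3.93/1.4) = 7.493 m/s.
Uniform solid cylinder: k = 0.5, giving v = √(2×10×3.93/1.5) = 7.239 m/s.
The smaller k wins: the solid sphere, at ≈ 7.49 m/s.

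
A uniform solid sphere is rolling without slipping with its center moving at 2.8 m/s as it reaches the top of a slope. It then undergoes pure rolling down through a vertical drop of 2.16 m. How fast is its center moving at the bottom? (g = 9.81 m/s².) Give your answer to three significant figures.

Here I = (2/5)MR², so the shape factor k = I/(MR²) = 0.4.
Pure rolling means v = ωR; then KE = ½Mv² + ½I(v/R)² = ½(1+k)Mv² = (7/10)Mv².
Conserving energy between top and bottom: (7/10)Mv² = (7/10)Mv₀² + Mgh, hence v² = v₀² + 2gh/(1+k).
v = √(2.8² + 2×9.81×2.16/1.4) = √38.11 ≈ 6.17 m/s.

v ≈ 6.17 m/s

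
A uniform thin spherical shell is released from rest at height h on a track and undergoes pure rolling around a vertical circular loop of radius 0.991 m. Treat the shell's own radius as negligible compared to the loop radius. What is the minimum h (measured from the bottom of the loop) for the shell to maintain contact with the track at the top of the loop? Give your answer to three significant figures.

The moment of inertia is (2/3)MR², giving k ≡ I/(MR²) = 2/3.
At the top of the loop, the minimum-contact condition is Mg = Mv_top²/r, so v_top² = gr.
With ω = v/R, the kinetic energy at speed v is ½(1+k)Mv² = (5/6)Mv².
Energy conservation from release (height h) to the top (height 2r): Mgh = Mg(2r) + (5/6)M·gr.
Thus h_min = 2r + (1+k)r/2 = r(2 + 1.667/2) = 0.991 × 2.833 ≈ 2.81 m.

h_min ≈ 2.81 m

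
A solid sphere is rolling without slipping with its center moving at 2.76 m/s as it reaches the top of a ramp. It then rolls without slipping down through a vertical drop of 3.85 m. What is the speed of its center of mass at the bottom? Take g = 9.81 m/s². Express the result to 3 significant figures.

v ≈ 7.85 m/s

With I = (2/5)MR², the ratio k = I/(MR²) is 0.4.
The rolling condition ω = v/R makes the rotational term ½I(v/R)² = ½kMv², so KE_total = ½(1+k)Mv² = (7/10)Mv².
Conserving energy between top and bottom: (7/10)Mv² = (7/10)Mv₀² + Mgh, hence v² = v₀² + 2gh/(1+k).
v = √(2.76² + 2×9.81×3.85/1.4) = √61.57 ≈ 7.85 m/s.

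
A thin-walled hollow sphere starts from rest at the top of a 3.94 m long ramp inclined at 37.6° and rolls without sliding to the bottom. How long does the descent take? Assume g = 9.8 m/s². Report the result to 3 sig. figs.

t ≈ 1.48 s

The moment of inertia is (2/3)MR², giving k ≡ I/(MR²) = 2/3.
Newton's second law down the slope: Mg sinθ − f = Ma. The torque equation fR = Iα (with α = a/R) gives f = kMa.
Hence a = g sinθ/(1+k) = 9.8×sin37.6°/1.667 = 3.588 m/s².
Starting from rest, L = ½at², so t = √(2L/a) = √(2×3.94/3.588) ≈ 1.48 s.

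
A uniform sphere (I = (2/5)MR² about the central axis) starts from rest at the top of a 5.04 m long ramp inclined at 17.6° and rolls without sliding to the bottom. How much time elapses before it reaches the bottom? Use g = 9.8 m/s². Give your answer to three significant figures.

t ≈ 2.18 s

With I = (2/5)MR², the ratio k = I/(MR²) is 0.4.
Newton's second law down the slope: Mg sinθ − f = Ma. The torque equation fR = Iα (with α = a/R) gives f = kMa.
Hence a = g sinθ/(1+k) = 9.8×sin17.6°/1.4 = 2.117 m/s².
Starting from rest, L = ½at², so t = √(2L/a) = √(2×5.04/2.117) ≈ 2.18 s.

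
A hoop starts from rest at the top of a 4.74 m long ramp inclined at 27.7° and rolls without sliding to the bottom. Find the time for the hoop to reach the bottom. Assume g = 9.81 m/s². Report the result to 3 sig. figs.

t ≈ 2.04 s

For this body I = MR², i.e. k = I/(MR²) = 1.
Along the incline Mg sinθ − f = Ma, and torque about the center fR = Iα = kMR²(a/R) gives f = kMa.
Hence a = g sinθ/(1+k) = 9.81×sin27.7°/2 = 2.28 m/s².
Starting from rest, L = ½at², so t = √(2L/a) = √(2×4.74/2.28) ≈ 2.04 s.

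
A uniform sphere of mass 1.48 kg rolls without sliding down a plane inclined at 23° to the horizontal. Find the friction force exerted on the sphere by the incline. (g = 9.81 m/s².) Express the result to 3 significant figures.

The moment of inertia is (2/5)MR², giving k ≡ I/(MR²) = 0.4.
Newton's second law down the slope: Mg sinθ − f = Ma. The torque equation fR = Iα (with α = a/R) gives f = kMa.
Combining, a = g sinθ/(1+k) and f = kMa = kMg sinθ/(1+k).
f = 0.4 × 1.48 × 9.81 × sin23° / 1.4 ≈ 1.62 N.

f ≈ 1.62 N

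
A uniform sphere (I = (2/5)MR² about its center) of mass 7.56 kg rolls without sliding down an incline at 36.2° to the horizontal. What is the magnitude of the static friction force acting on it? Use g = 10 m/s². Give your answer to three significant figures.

f ≈ 12.8 N

With I = (2/5)MR², the ratio k = I/(MR²) is 0.4.
Translational: Mg sinθ − f = Ma. Rotational about the CM: fR = Iα = kMRa, so f = kMa.
Combining, a = g sinθ/(1+k) and f = kMa = kMg sinθ/(1+k).
f = 0.4 × 7.56 × 10 × sin36.2° / 1.4 ≈ 12.8 N.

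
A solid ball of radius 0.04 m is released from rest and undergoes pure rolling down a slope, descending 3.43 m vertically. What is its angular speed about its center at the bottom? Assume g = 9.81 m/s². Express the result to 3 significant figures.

ω ≈ 173 rad/s

For this body I = (2/5)MR², i.e. k = I/(MR²) = 0.4.
The rolling condition ω = v/R makes the rotational term ½I(v/R)² = ½kMv², so KE_total = ½(1+k)Mv² = (7/10)Mv².
Energy conservation Mgh = ½(1+k)Mv² gives v = √(2gh/(1+k)) = √(2 × 9.81 × 3.43 / 1.4) = 6.933 m/s.
Then ω = v/R = 6.933 / 0.04 ≈ 173 rad/s.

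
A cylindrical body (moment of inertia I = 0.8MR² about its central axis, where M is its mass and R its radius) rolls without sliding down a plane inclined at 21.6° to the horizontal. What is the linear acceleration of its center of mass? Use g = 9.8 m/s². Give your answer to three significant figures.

a ≈ 2.00 m/s²

The moment of inertia is 0.8MR², giving k ≡ I/(MR²) = 0.8.
Along the incline Mg sinθ − f = Ma, and torque about the center fR = Iα = kMR²(a/R) gives f = kMa.
Eliminating f: Mg sinθ = (1+k)Ma, so a = g sinθ/(1+k) = 9.8 × sin21.6° / 1.8 ≈ 2.00 m/s².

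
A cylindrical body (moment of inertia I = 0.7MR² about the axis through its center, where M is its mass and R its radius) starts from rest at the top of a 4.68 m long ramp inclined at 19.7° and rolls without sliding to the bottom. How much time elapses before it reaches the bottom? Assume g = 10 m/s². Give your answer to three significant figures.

t ≈ 2.17 s

The moment of inertia is 0.7MR², giving k ≡ I/(MR²) = 0.7.
Newton's second law down the slope: Mg sinθ − f = Ma. The torque equation fR = Iα (with α = a/R) gives f = kMa.
Hence a = g sinθ/(1+k) = 10×sin19.7°/1.7 = 1.983 m/s².
Starting from rest, L = ½at², so t = √(2L/a) = √(2×4.68/1.983) ≈ 2.17 s.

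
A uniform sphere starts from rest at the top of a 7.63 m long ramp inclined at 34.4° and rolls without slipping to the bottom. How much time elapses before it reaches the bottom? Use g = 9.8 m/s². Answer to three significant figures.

Here I = (2/5)MR², so the shape factor k = I/(MR²) = 0.4.
Newton's second law down the slope: Mg sinθ − f = Ma. The torque equation fR = Iα (with α = a/R) gives f = kMa.
Hence a = g sinθ/(1+k) = 9.8×sin34.4°/1.4 = 3.955 m/s².
Starting from rest, L = ½at², so t = √(2L/a) = √(2×7.63/3.955) ≈ 1.96 s.

t ≈ 1.96 s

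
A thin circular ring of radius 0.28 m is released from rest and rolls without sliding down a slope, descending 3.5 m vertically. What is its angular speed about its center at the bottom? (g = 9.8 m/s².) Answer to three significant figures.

ω ≈ 20.9 rad/s

The moment of inertia is MR², giving k ≡ I/(MR²) = 1.
Pure rolling means v = ωR; then KE = ½Mv² + ½I(v/R)² = ½(1+k)Mv² = Mv².
Energy conservation Mgh = ½(1+k)Mv² gives v = √(2gh/(1+k)) = √(2 × 9.8 × 3.5 / 2) = 5.857 m/s.
The angular speed follows from ω = v/R = 5.857/0.28 ≈ 20.9 rad/s.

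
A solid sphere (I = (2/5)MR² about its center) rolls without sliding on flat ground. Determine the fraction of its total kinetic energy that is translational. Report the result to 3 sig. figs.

fraction ≈ 0.714

The moment of inertia is (2/5)MR², giving k ≡ I/(MR²) = 0.4.
Since ω = v/R, the translational part is ½Mv² and the rotational part is ½I(v/R)² = ½kMv²; the total is ½(1+k)Mv².
The translational fraction is therefore 1/(1+k) = 1/1.4 ≈ 0.714.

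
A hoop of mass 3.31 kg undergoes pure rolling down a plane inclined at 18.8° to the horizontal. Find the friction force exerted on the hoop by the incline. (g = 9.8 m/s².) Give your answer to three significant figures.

f ≈ 5.23 N

Here I = MR², so the shape factor k = I/(MR²) = 1.
Translational: Mg sinθ − f = Ma. Rotational about the CM: fR = Iα = kMRa, so f = kMa.
Combining, a = g sinθ/(1+k) and f = kMa = kMg sinθ/(1+k).
f = 1 × 3.31 × 9.8 × sin18.8° / 2 ≈ 5.23 N.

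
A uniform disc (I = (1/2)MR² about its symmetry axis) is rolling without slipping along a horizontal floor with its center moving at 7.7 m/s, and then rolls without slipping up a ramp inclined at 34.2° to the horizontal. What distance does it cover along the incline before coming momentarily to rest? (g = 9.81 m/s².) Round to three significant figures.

d ≈ 8.06 m

With I = (1/2)MR², the ratio k = I/(MR²) is 0.5.
The rolling condition ω = v/R makes the rotational term ½I(v/R)² = ½kMv², so KE_total = ½(1+k)Mv² = (3/4)Mv².
Setting this equal to Mgh gives the vertical rise h = (1+k)v₀²/(2g) = 1.5×7.7²/(2×9.81) = 4.533 m.
Along the incline, d = h/sinθ = 4.533/sin34.2° ≈ 8.06 m.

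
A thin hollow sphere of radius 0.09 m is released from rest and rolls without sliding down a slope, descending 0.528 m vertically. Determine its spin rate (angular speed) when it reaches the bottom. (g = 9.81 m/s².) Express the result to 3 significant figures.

ω ≈ 27.7 rad/s

Here I = (2/3)MR², so the shape factor k = I/(MR²) = 2/3.
Rolling without slipping gives ω = v/R, so the total kinetic energy is ½Mv² + ½Iω² = ½(1+k)Mv² = (5/6)Mv².
Energy conservation Mgh = ½(1+k)Mv² gives v = √(2gh/(1+k)) = √(2 × 9.81 × 0.528 / 1.667) = 2.493 m/s.
The angular speed follows from ω = v/R = 2.493/0.09 ≈ 27.7 rad/s.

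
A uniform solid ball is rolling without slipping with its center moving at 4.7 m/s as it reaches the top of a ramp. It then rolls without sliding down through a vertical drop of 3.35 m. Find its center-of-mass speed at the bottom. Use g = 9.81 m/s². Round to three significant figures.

v ≈ 8.31 m/s

Here I = (2/5)MR², so the shape factor k = I/(MR²) = 0.4.
Rolling without slipping gives ω = v/R, so the total kinetic energy is ½Mv² + ½Iω² = ½(1+k)Mv² = (7/10)Mv².
Energy conservation: (7/10)Mv₀² + Mgh = (7/10)Mv², so v² = v₀² + 2gh/(1+k).
v = √(4.7² + 2×9.81×3.35/1.4) = √69.04 ≈ 8.31 m/s.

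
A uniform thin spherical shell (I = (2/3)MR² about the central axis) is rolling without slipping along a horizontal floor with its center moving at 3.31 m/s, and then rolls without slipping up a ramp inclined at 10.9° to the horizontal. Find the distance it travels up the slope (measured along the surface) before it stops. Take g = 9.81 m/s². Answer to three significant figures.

Here I = (2/3)MR², so the shape factor k = I/(MR²) = 2/3.
Since it rolls without slipping, ω = v/R and KE = ½Mv² + ½Iω² = ½(1+k)Mv² = (5/6)Mv².
Setting this equal to Mgh gives the vertical rise h = (1+k)v₀²/(2g) = 1.667×3.31²/(2×9.81) = 0.9307 m.
Along the incline, d = h/sinθ = 0.9307/sin10.9° ≈ 4.92 m.

d ≈ 4.92 m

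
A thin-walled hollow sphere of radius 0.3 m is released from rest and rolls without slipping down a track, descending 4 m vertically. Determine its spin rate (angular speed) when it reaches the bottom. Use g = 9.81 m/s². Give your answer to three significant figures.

ω ≈ 22.9 rad/s

Here I = (2/3)MR², so the shape factor k = I/(MR²) = 2/3.
Since it rolls without slipping, ω = v/R and KE = ½Mv² + ½Iω² = ½(1+k)Mv² = (5/6)Mv².
Energy conservation Mgh = ½(1+k)Mv² gives v = √(2gh/(1+k)) = √(2 × 9.81 × 4 / 1.667) = 6.862 m/s.
The angular speed follows from ω = v/R = 6.862/0.3 ≈ 22.9 rad/s.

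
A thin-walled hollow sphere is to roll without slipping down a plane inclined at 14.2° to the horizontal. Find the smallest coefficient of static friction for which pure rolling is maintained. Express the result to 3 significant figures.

The moment of inertia is (2/3)MR², giving k ≡ I/(MR²) = 2/3.
Newton's second law down the slope: Mg sinθ − f = Ma. The torque equation fR = Iα (with α = a/R) gives f = kMa.
These give a = g sinθ/(1+k) and the required friction f = kMg sinθ/(1+k).
The normal force is N = Mg cosθ, so μ_min = f/N = k tanθ/(1+k).
μ_min = (2/3) × tan14.2° / 1.667 ≈ 0.101.

μ_min ≈ 0.101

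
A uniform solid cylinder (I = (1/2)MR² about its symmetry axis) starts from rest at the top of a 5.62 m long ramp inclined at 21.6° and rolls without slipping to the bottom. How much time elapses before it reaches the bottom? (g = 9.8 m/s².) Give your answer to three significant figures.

With I = (1/2)MR², the ratio k = I/(MR²) is 0.5.
Translational: Mg sinθ − f = Ma. Rotational about the CM: fR = Iα = kMRa, so f = kMa.
Hence a = g sinθ/(1+k) = 9.8×sin21.6°/1.5 = 2.405 m/s².
With constant a from rest, t = √(2L/a) = √(2·5.62/2.405) ≈ 2.16 s.

t ≈ 2.16 s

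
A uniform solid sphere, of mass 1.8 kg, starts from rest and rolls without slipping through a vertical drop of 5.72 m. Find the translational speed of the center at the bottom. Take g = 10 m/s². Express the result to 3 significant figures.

v ≈ 9.04 m/s

For this body I = (2/5)MR², i.e. k = I/(MR²) = 0.4.
Since it rolls without slipping, ω = v/R and KE = ½Mv² + ½Iω² = ½(1+k)Mv² = (7/10)Mv².
Setting Mgh = (7/10)Mv² gives v = √(2gh/(1+k)) = √(2·10·5.72/1.4) ≈ 9.04 m/s.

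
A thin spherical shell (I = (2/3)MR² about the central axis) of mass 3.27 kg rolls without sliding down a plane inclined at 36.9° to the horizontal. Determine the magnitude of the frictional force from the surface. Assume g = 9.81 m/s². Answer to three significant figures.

f ≈ 7.70 N

For this body I = (2/3)MR², i.e. k = I/(MR²) = 2/3.
Translational: Mg sinθ − f = Ma. Rotational about the CM: fR = Iα = kMRa, so f = kMa.
Combining, a = g sinθ/(1+k) and f = kMa = kMg sinθ/(1+k).
f = (2/3) × 3.27 × 9.81 × sin36.9° / 1.667 ≈ 7.70 N.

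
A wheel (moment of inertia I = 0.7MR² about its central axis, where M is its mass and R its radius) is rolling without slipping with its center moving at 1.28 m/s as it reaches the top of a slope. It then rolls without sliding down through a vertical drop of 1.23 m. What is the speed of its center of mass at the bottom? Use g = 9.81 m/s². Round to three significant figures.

v ≈ 3.98 m/s

For this body I = 0.7MR², i.e. k = I/(MR²) = 0.7.
Rolling without slipping gives ω = v/R, so the total kinetic energy is ½Mv² + ½Iω² = ½(1+k)Mv² = (17/20)Mv².
Energy conservation: (17/20)Mv₀² + Mgh = (17/20)Mv², so v² = v₀² + 2gh/(1+k).
v = √(1.28² + 2×9.81×1.23/1.7) = √15.83 ≈ 3.98 m/s.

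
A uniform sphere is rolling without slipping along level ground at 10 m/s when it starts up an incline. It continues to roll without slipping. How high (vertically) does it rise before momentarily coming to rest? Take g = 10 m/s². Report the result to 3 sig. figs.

h ≈ 7.00 m

Here I = (2/5)MR², so the shape factor k = I/(MR²) = 0.4.
The rolling condition ω = v/R makes the rotational term ½I(v/R)² = ½kMv², so KE_total = ½(1+k)Mv² = (7/10)Mv².
All of this converts to potential energy at the highest point: (7/10)Mv₀² = Mgh.
Thus h = (1+k)v₀²/(2g) = 1.4 × 10² / (2 × 10) ≈ 7.00 m.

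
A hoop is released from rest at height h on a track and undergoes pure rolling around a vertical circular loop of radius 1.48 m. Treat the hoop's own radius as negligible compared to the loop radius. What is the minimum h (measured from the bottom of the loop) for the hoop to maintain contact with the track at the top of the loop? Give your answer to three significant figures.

h_min ≈ 4.44 m

Here I = MR², so the shape factor k = I/(MR²) = 1.
At the top, contact is just lost when gravity alone supplies the centripetal force: Mg = Mv_top²/r, i.e. v_top² = gr.
With ω = v/R, the kinetic energy at speed v is ½(1+k)Mv² = Mv².
Energy conservation from release (height h) to the top (height 2r): Mgh = Mg(2r) + M·gr.
Thus h_min = 2r + (1+k)r/2 = r(2 + 2/2) = 1.48 × 3 ≈ 4.44 m.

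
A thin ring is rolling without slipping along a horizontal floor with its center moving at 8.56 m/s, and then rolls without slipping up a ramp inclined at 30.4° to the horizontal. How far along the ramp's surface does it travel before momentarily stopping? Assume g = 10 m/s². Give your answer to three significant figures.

d ≈ 14.5 m

For this body I = MR², i.e. k = I/(MR²) = 1.
Pure rolling means v = ωR; then KE = ½Mv² + ½I(v/R)² = ½(1+k)Mv² = Mv².
Setting this equal to Mgh gives the vertical rise h = (1+k)v₀²/(2g) = 2×8.56²/(2×10) = 7.327 m.
Along the incline, d = h/sinθ = 7.327/sin30.4° ≈ 14.5 m.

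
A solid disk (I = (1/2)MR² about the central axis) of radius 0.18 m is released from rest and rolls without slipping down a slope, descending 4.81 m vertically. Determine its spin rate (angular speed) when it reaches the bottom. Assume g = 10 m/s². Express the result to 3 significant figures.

ω ≈ 44.5 rad/s

For this body I = (1/2)MR², i.e. k = I/(MR²) = 0.5.
Rolling without slipping gives ω = v/R, so the total kinetic energy is ½Mv² + ½Iω² = ½(1+k)Mv² = (3/4)Mv².
Energy conservation Mgh = ½(1+k)Mv² gives v = √(2gh/(1+k)) = √(2 × 10 × 4.81 / 1.5) = 8.008 m/s.
Then ω = v/R = 8.008 / 0.18 ≈ 44.5 rad/s.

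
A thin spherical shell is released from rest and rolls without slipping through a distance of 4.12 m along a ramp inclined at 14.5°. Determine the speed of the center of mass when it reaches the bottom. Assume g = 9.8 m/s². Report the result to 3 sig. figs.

The moment of inertia is (2/3)MR², giving k ≡ I/(MR²) = 2/3.
The rolling condition ω = v/R makes the rotational term ½I(v/R)² = ½kMv², so KE_total = ½(1+k)Mv² = (5/6)Mv².
The vertical drop is h = L sinθ = 4.12 × sin14.5° = 1.032 m.
Setting Mgh = (5/6)Mv² gives v = √(2gh/(1+k)) = √(2·9.8·1.032/1.667) ≈ 3.48 m/s.

v ≈ 3.48 m/s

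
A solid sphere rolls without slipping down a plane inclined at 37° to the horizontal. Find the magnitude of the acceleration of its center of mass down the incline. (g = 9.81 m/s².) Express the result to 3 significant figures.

a ≈ 4.22 m/s²

Here I = (2/5)MR², so the shape factor k = I/(MR²) = 0.4.
Along the incline Mg sinθ − f = Ma, and torque about the center fR = Iα = kMR²(a/R) gives f = kMa.
Eliminating f: Mg sinθ = (1+k)Ma, so a = g sinθ/(1+k) = 9.81 × sin37° / 1.4 ≈ 4.22 m/s².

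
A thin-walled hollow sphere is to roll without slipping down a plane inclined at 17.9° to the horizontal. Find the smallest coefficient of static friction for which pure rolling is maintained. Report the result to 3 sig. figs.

With I = (2/3)MR², the ratio k = I/(MR²) is 2/3.
Newton's second law down the slope: Mg sinθ − f = Ma. The torque equation fR = Iα (with α = a/R) gives f = kMa.
These give a = g sinθ/(1+k) and the required friction f = kMg sinθ/(1+k).
The normal force is N = Mg cosθ, so μ_min = f/N = k tanθ/(1+k).
μ_min = (2/3) × tan17.9° / 1.667 ≈ 0.129.

μ_min ≈ 0.129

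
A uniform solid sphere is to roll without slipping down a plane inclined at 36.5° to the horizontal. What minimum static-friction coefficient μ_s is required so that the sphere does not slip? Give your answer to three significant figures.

For this body I = (2/5)MR², i.e. k = I/(MR²) = 0.4.
Translational: Mg sinθ − f = Ma. Rotational about the CM: fR = Iα = kMRa, so f = kMa.
These give a = g sinθ/(1+k) and the required friction f = kMg sinθ/(1+k).
With N = Mg cosθ, the no-slip condition f ≤ μN gives μ_min = f/N = k tanθ/(1+k).
μ_min = 0.4 × tan36.5° / 1.4 ≈ 0.211.

μ_min ≈ 0.211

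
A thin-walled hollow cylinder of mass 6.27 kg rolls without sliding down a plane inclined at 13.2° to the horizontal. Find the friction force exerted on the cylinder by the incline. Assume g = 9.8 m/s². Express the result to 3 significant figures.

For this body I = MR², i.e. k = I/(MR²) = 1.
Along the incline Mg sinθ − f = Ma, and torque about the center fR = Iα = kMR²(a/R) gives f = kMa.
Combining, a = g sinθ/(1+k) and f = kMa = kMg sinθ/(1+k).
f = 1 × 6.27 × 9.8 × sin13.2° / 2 ≈ 7.02 N.

f ≈ 7.02 N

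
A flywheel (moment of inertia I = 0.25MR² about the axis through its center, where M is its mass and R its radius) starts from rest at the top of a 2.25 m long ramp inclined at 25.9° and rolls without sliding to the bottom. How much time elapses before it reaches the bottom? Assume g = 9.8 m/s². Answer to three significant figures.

With I = 0.25MR², the ratio k = I/(MR²) is 0.25.
Newton's second law down the slope: Mg sinθ − f = Ma. The torque equation fR = Iα (with α = a/R) gives f = kMa.
Hence a = g sinθ/(1+k) = 9.8×sin25.9°/1.25 = 3.425 m/s².
With constant a from rest, t = √(2L/a) = √(2·2.25/3.425) ≈ 1.15 s.

t ≈ 1.15 s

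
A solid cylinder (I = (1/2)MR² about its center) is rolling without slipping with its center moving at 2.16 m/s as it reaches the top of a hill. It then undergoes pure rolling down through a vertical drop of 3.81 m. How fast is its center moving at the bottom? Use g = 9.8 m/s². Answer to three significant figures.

With I = (1/2)MR², the ratio k = I/(MR²) is 0.5.
Pure rolling means v = ωR; then KE = ½Mv² + ½I(v/R)² = ½(1+k)Mv² = (3/4)Mv².
Conserving energy between top and bottom: (3/4)Mv² = (3/4)Mv₀² + Mgh, hence v² = v₀² + 2gh/(1+k).
v = √(2.16² + 2×9.8×3.81/1.5) = √54.45 ≈ 7.38 m/s.

v ≈ 7.38 m/s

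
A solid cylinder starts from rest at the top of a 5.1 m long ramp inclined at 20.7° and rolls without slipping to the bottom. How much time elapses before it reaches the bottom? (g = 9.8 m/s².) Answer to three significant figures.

Here I = (1/2)MR², so the shape factor k = I/(MR²) = 0.5.
Newton's second law down the slope: Mg sinθ − f = Ma. The torque equation fR = Iα (with α = a/R) gives f = kMa.
Hence a = g sinθ/(1+k) = 9.8×sin20.7°/1.5 = 2.309 m/s².
Starting from rest, L = ½at², so t = √(2L/a) = √(2×5.1/2.309) ≈ 2.10 s.

t ≈ 2.10 s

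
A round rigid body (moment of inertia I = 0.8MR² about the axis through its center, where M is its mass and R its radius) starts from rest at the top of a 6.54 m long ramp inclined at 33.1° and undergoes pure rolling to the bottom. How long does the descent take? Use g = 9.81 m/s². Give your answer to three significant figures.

t ≈ 2.10 s

The moment of inertia is 0.8MR², giving k ≡ I/(MR²) = 0.8.
Translational: Mg sinθ − f = Ma. Rotational about the CM: fR = Iα = kMRa, so f = kMa.
Hence a = g sinθ/(1+k) = 9.81×sin33.1°/1.8 = 2.976 m/s².
Starting from rest, L = ½at², so t = √(2L/a) = √(2×6.54/2.976) ≈ 2.10 s.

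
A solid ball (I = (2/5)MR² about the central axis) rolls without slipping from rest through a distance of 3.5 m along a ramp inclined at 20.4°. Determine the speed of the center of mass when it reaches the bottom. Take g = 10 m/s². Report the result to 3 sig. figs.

With I = (2/5)MR², the ratio k = I/(MR²) is 0.4.
Since it rolls without slipping, ω = v/R and KE = ½Mv² + ½Iω² = ½(1+k)Mv² = (7/10)Mv².
The vertical drop is h = L sinθ = 3.5 × sin20.4° = 1.22 m.
Setting Mgh = (7/10)Mv² gives v = √(2gh/(1+k)) = √(2·10·1.22/1.4) ≈ 4.17 m/s.

v ≈ 4.17 m/s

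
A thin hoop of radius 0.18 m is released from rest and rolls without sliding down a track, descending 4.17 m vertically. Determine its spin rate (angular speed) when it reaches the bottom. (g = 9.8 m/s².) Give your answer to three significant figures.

ω ≈ 35.5 rad/s

For this body I = MR², i.e. k = I/(MR²) = 1.
Pure rolling means v = ωR; then KE = ½Mv² + ½I(v/R)² = ½(1+k)Mv² = Mv².
Energy conservation Mgh = ½(1+k)Mv² gives v = √(2gh/(1+k)) = √(2 × 9.8 × 4.17 / 2) = 6.393 m/s.
The angular speed follows from ω = v/R = 6.393/0.18 ≈ 35.5 rad/s.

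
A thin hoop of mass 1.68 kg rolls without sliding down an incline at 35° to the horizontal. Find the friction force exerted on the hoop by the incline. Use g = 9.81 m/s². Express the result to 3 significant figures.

f ≈ 4.73 N

For this body I = MR², i.e. k = I/(MR²) = 1.
Translational: Mg sinθ − f = Ma. Rotational about the CM: fR = Iα = kMRa, so f = kMa.
Combining, a = g sinθ/(1+k) and f = kMa = kMg sinθ/(1+k).
f = 1 × 1.68 × 9.81 × sin35° / 2 ≈ 4.73 N.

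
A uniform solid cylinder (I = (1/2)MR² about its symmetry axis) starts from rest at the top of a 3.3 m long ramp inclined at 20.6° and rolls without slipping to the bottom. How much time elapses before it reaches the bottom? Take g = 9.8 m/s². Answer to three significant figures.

For this body I = (1/2)MR², i.e. k = I/(MR²) = 0.5.
Along the incline Mg sinθ − f = Ma, and torque about the center fR = Iα = kMR²(a/R) gives f = kMa.
Hence a = g sinθ/(1+k) = 9.8×sin20.6°/1.5 = 2.299 m/s².
With constant a from rest, t = √(2L/a) = √(2·3.3/2.299) ≈ 1.69 s.

t ≈ 1.69 s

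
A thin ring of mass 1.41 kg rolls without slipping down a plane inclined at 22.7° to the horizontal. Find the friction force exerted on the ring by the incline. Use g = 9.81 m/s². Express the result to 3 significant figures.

f ≈ 2.67 N

With I = MR², the ratio k = I/(MR²) is 1.
Translational: Mg sinθ − f = Ma. Rotational about the CM: fR = Iα = kMRa, so f = kMa.
Combining, a = g sinθ/(1+k) and f = kMa = kMg sinθ/(1+k).
f = 1 × 1.41 × 9.81 × sin22.7° / 2 ≈ 2.67 N.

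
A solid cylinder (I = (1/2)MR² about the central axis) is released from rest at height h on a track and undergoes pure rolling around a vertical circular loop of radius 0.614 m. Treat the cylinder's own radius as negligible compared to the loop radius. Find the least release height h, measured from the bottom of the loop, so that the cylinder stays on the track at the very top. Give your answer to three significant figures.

Here I = (1/2)MR², so the shape factor k = I/(MR²) = 0.5.
At the top, contact is just lost when gravity alone supplies the centripetal force: Mg = Mv_top²/r, i.e. v_top² = gr.
With ω = v/R, the kinetic energy at speed v is ½(1+k)Mv² = (3/4)Mv².
Energy conservation from release (height h) to the top (height 2r): Mgh = Mg(2r) + (3/4)M·gr.
Thus h_min = 2r + (1+k)r/2 = r(2 + 1.5/2) = 0.614 × 2.75 ≈ 1.69 m.

h_min ≈ 1.69 m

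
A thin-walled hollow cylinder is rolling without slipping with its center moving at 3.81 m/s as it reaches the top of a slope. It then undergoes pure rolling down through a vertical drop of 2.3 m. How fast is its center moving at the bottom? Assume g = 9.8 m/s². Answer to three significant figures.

Here I = MR², so the shape factor k = I/(MR²) = 1.
The rolling condition ω = v/R makes the rotational term ½I(v/R)² = ½kMv², so KE_total = ½(1+k)Mv² = Mv².
Conserving energy between top and bottom: Mv² = Mv₀² + Mgh, hence v² = v₀² + 2gh/(1+k).
v = √(3.81² + 2×9.8×2.3/2) = √37.06 ≈ 6.09 m/s.

v ≈ 6.09 m/s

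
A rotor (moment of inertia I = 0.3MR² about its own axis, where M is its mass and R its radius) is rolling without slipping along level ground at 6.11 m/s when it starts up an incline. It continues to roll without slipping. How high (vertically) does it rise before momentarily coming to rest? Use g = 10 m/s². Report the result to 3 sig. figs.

h ≈ 2.43 m

The moment of inertia is 0.3MR², giving k ≡ I/(MR²) = 0.3.
The rolling condition ω = v/R makes the rotational term ½I(v/R)² = ½kMv², so KE_total = ½(1+k)Mv² = (13/20)Mv².
At the top the kinetic energy is zero, so (13/20)Mv₀² = Mgh.
Thus h = (1+k)v₀²/(2g) = 1.3 × 6.11² / (2 × 10) ≈ 2.43 m.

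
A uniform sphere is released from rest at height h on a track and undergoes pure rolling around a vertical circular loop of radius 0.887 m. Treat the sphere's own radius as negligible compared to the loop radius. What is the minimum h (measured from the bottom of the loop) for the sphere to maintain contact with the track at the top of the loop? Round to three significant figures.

Here I = (2/5)MR², so the shape factor k = I/(MR²) = 0.4.
At the top of the loop, the minimum-contact condition is Mg = Mv_top²/r, so v_top² = gr.
With ω = v/R, the kinetic energy at speed v is ½(1+k)Mv² = (7/10)Mv².
Energy conservation from release (height h) to the top (height 2r): Mgh = Mg(2r) + (7/10)M·gr.
Thus h_min = 2r + (1+k)r/2 = r(2 + 1.4/2) = 0.887 × 2.7 ≈ 2.39 m.

h_min ≈ 2.39 m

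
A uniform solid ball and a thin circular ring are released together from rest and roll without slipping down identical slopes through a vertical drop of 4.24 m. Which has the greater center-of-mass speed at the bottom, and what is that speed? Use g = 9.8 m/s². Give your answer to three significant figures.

For rolling without slipping, Mgh = ½(1+k)Mv² where k = I/(MR²), so v = √(2gh/(1+k)).
Uniform solid ball: k = 0.4, giving v = √(2×9.8×4.24/1.4) = 7.705 m/s.
Thin circular ring: k = 1, giving v = √(2×9.8×4.24/2) = 6.446 m/s.
The smaller k wins: the uniform solid ball, at ≈ 7.70 m/s.

the uniform solid ball, at v ≈ 7.70 m/s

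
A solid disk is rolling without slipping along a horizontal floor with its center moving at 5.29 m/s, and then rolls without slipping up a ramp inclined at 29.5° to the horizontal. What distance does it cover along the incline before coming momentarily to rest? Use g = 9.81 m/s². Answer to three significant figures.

d ≈ 4.34 m

Here I = (1/2)MR², so the shape factor k = I/(MR²) = 0.5.
The rolling condition ω = v/R makes the rotational term ½I(v/R)² = ½kMv², so KE_total = ½(1+k)Mv² = (3/4)Mv².
Setting this equal to Mgh gives the vertical rise h = (1+k)v₀²/(2g) = 1.5×5.29²/(2×9.81) = 2.139 m.
Along the incline, d = h/sinθ = 2.139/sin29.5° ≈ 4.34 m.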